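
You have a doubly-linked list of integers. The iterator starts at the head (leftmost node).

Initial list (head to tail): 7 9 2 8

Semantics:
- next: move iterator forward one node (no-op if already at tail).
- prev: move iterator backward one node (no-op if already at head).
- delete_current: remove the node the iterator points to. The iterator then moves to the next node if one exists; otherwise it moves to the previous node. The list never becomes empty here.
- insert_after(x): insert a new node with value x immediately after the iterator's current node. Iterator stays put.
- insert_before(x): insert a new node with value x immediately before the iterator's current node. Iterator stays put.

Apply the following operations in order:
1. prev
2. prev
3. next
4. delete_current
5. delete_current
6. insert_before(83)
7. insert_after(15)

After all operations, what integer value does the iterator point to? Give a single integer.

Answer: 8

Derivation:
After 1 (prev): list=[7, 9, 2, 8] cursor@7
After 2 (prev): list=[7, 9, 2, 8] cursor@7
After 3 (next): list=[7, 9, 2, 8] cursor@9
After 4 (delete_current): list=[7, 2, 8] cursor@2
After 5 (delete_current): list=[7, 8] cursor@8
After 6 (insert_before(83)): list=[7, 83, 8] cursor@8
After 7 (insert_after(15)): list=[7, 83, 8, 15] cursor@8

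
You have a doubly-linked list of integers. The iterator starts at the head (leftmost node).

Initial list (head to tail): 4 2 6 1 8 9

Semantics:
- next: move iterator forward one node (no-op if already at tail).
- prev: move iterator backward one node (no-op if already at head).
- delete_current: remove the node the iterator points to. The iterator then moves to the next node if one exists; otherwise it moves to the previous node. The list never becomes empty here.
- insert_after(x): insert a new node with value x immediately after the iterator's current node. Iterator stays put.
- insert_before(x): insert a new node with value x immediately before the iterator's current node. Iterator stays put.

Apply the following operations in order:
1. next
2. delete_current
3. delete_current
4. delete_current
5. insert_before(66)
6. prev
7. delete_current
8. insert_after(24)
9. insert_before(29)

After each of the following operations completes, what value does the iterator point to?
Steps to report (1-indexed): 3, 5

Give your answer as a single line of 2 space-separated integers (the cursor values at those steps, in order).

After 1 (next): list=[4, 2, 6, 1, 8, 9] cursor@2
After 2 (delete_current): list=[4, 6, 1, 8, 9] cursor@6
After 3 (delete_current): list=[4, 1, 8, 9] cursor@1
After 4 (delete_current): list=[4, 8, 9] cursor@8
After 5 (insert_before(66)): list=[4, 66, 8, 9] cursor@8
After 6 (prev): list=[4, 66, 8, 9] cursor@66
After 7 (delete_current): list=[4, 8, 9] cursor@8
After 8 (insert_after(24)): list=[4, 8, 24, 9] cursor@8
After 9 (insert_before(29)): list=[4, 29, 8, 24, 9] cursor@8

Answer: 1 8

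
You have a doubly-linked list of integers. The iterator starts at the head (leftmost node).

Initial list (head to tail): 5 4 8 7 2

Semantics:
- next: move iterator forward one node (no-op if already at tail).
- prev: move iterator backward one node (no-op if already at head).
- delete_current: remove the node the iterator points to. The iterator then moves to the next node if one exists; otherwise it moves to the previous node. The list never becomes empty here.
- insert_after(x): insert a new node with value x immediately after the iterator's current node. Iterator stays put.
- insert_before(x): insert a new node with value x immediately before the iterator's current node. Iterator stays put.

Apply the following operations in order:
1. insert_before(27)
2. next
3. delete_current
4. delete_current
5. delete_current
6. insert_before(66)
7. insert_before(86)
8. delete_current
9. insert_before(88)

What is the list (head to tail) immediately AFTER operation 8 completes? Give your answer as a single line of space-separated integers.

Answer: 27 5 66 86

Derivation:
After 1 (insert_before(27)): list=[27, 5, 4, 8, 7, 2] cursor@5
After 2 (next): list=[27, 5, 4, 8, 7, 2] cursor@4
After 3 (delete_current): list=[27, 5, 8, 7, 2] cursor@8
After 4 (delete_current): list=[27, 5, 7, 2] cursor@7
After 5 (delete_current): list=[27, 5, 2] cursor@2
After 6 (insert_before(66)): list=[27, 5, 66, 2] cursor@2
After 7 (insert_before(86)): list=[27, 5, 66, 86, 2] cursor@2
After 8 (delete_current): list=[27, 5, 66, 86] cursor@86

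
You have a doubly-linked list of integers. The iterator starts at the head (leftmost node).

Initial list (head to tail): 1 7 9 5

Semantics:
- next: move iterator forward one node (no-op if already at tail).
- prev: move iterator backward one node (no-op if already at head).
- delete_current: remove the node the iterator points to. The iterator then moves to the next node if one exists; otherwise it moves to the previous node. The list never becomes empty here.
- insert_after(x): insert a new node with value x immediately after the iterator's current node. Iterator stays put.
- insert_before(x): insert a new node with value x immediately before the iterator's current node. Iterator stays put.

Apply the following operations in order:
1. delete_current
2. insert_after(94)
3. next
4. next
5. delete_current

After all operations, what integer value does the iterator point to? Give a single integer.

Answer: 5

Derivation:
After 1 (delete_current): list=[7, 9, 5] cursor@7
After 2 (insert_after(94)): list=[7, 94, 9, 5] cursor@7
After 3 (next): list=[7, 94, 9, 5] cursor@94
After 4 (next): list=[7, 94, 9, 5] cursor@9
After 5 (delete_current): list=[7, 94, 5] cursor@5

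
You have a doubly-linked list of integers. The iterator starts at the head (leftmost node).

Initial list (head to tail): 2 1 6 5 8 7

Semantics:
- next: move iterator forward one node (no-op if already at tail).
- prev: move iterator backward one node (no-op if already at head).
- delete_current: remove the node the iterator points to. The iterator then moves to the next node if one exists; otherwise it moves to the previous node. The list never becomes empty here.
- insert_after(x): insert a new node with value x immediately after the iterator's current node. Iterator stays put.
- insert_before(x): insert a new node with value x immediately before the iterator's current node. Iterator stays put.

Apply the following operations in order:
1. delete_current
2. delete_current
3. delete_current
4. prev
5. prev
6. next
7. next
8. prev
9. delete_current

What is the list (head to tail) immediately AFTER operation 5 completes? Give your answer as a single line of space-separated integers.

After 1 (delete_current): list=[1, 6, 5, 8, 7] cursor@1
After 2 (delete_current): list=[6, 5, 8, 7] cursor@6
After 3 (delete_current): list=[5, 8, 7] cursor@5
After 4 (prev): list=[5, 8, 7] cursor@5
After 5 (prev): list=[5, 8, 7] cursor@5

Answer: 5 8 7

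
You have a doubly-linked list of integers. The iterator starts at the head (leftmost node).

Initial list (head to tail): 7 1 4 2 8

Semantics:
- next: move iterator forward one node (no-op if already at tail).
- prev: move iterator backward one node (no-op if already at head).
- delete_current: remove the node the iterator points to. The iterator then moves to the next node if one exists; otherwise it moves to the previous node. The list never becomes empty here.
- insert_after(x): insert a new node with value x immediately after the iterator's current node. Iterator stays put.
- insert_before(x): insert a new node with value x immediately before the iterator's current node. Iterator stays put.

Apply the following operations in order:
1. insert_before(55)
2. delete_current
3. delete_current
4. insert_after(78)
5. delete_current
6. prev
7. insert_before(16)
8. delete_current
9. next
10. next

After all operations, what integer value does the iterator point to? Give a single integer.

Answer: 8

Derivation:
After 1 (insert_before(55)): list=[55, 7, 1, 4, 2, 8] cursor@7
After 2 (delete_current): list=[55, 1, 4, 2, 8] cursor@1
After 3 (delete_current): list=[55, 4, 2, 8] cursor@4
After 4 (insert_after(78)): list=[55, 4, 78, 2, 8] cursor@4
After 5 (delete_current): list=[55, 78, 2, 8] cursor@78
After 6 (prev): list=[55, 78, 2, 8] cursor@55
After 7 (insert_before(16)): list=[16, 55, 78, 2, 8] cursor@55
After 8 (delete_current): list=[16, 78, 2, 8] cursor@78
After 9 (next): list=[16, 78, 2, 8] cursor@2
After 10 (next): list=[16, 78, 2, 8] cursor@8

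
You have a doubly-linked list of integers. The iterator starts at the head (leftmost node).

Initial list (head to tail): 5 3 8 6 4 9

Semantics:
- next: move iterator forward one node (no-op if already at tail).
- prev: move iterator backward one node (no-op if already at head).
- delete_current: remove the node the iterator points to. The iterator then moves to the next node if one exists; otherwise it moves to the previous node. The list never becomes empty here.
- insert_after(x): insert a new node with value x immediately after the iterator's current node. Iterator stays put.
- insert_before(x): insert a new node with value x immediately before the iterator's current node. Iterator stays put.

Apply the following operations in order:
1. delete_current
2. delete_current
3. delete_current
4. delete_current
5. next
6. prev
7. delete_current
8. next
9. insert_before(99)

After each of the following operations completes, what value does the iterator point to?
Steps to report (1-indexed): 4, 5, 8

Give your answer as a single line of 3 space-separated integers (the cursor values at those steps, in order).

Answer: 4 9 9

Derivation:
After 1 (delete_current): list=[3, 8, 6, 4, 9] cursor@3
After 2 (delete_current): list=[8, 6, 4, 9] cursor@8
After 3 (delete_current): list=[6, 4, 9] cursor@6
After 4 (delete_current): list=[4, 9] cursor@4
After 5 (next): list=[4, 9] cursor@9
After 6 (prev): list=[4, 9] cursor@4
After 7 (delete_current): list=[9] cursor@9
After 8 (next): list=[9] cursor@9
After 9 (insert_before(99)): list=[99, 9] cursor@9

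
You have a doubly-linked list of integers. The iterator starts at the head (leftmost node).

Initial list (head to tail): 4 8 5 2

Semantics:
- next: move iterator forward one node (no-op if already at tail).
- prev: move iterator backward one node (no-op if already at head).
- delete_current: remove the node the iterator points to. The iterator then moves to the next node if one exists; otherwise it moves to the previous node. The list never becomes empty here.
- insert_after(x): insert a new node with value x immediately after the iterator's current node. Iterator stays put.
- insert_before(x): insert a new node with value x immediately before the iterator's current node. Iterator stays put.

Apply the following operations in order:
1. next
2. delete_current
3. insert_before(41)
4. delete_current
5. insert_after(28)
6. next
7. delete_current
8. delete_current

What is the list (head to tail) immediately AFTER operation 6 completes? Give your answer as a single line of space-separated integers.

Answer: 4 41 2 28

Derivation:
After 1 (next): list=[4, 8, 5, 2] cursor@8
After 2 (delete_current): list=[4, 5, 2] cursor@5
After 3 (insert_before(41)): list=[4, 41, 5, 2] cursor@5
After 4 (delete_current): list=[4, 41, 2] cursor@2
After 5 (insert_after(28)): list=[4, 41, 2, 28] cursor@2
After 6 (next): list=[4, 41, 2, 28] cursor@28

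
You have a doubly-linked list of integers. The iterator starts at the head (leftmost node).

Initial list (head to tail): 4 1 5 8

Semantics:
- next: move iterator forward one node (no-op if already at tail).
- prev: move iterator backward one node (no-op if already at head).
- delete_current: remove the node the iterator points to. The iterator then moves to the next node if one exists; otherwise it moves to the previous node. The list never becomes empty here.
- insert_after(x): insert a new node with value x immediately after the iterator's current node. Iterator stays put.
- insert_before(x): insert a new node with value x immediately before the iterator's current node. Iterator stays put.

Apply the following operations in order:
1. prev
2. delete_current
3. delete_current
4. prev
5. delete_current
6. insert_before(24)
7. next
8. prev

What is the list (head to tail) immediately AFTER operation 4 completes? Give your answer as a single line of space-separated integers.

After 1 (prev): list=[4, 1, 5, 8] cursor@4
After 2 (delete_current): list=[1, 5, 8] cursor@1
After 3 (delete_current): list=[5, 8] cursor@5
After 4 (prev): list=[5, 8] cursor@5

Answer: 5 8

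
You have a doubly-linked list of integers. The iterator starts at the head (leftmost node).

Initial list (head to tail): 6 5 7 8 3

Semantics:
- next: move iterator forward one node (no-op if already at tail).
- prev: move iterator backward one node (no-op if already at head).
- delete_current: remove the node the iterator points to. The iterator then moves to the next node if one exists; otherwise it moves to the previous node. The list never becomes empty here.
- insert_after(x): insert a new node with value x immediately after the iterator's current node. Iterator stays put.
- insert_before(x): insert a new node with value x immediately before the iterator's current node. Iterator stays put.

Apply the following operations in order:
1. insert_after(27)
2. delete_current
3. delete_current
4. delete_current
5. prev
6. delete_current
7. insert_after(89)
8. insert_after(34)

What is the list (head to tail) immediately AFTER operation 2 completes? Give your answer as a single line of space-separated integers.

After 1 (insert_after(27)): list=[6, 27, 5, 7, 8, 3] cursor@6
After 2 (delete_current): list=[27, 5, 7, 8, 3] cursor@27

Answer: 27 5 7 8 3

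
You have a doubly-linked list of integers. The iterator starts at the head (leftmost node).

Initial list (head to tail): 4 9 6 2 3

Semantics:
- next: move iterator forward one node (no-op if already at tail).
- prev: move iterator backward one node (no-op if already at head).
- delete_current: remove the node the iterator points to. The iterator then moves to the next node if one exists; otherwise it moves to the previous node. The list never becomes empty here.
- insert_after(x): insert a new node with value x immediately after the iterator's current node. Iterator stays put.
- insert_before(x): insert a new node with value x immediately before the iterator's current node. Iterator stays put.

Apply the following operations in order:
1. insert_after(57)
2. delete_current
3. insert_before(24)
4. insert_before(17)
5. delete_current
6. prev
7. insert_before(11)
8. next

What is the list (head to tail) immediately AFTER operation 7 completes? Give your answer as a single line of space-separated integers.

Answer: 24 11 17 9 6 2 3

Derivation:
After 1 (insert_after(57)): list=[4, 57, 9, 6, 2, 3] cursor@4
After 2 (delete_current): list=[57, 9, 6, 2, 3] cursor@57
After 3 (insert_before(24)): list=[24, 57, 9, 6, 2, 3] cursor@57
After 4 (insert_before(17)): list=[24, 17, 57, 9, 6, 2, 3] cursor@57
After 5 (delete_current): list=[24, 17, 9, 6, 2, 3] cursor@9
After 6 (prev): list=[24, 17, 9, 6, 2, 3] cursor@17
After 7 (insert_before(11)): list=[24, 11, 17, 9, 6, 2, 3] cursor@17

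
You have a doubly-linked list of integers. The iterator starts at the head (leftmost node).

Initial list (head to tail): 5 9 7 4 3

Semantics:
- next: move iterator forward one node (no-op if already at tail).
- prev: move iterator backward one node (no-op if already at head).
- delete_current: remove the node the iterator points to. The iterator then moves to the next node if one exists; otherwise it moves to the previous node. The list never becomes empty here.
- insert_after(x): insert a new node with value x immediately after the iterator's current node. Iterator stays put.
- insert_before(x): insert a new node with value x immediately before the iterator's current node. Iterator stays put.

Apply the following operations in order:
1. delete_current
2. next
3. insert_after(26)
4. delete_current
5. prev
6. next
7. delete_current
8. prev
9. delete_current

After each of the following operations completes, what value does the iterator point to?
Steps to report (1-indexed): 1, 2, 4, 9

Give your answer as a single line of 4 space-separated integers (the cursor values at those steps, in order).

Answer: 9 7 26 4

Derivation:
After 1 (delete_current): list=[9, 7, 4, 3] cursor@9
After 2 (next): list=[9, 7, 4, 3] cursor@7
After 3 (insert_after(26)): list=[9, 7, 26, 4, 3] cursor@7
After 4 (delete_current): list=[9, 26, 4, 3] cursor@26
After 5 (prev): list=[9, 26, 4, 3] cursor@9
After 6 (next): list=[9, 26, 4, 3] cursor@26
After 7 (delete_current): list=[9, 4, 3] cursor@4
After 8 (prev): list=[9, 4, 3] cursor@9
After 9 (delete_current): list=[4, 3] cursor@4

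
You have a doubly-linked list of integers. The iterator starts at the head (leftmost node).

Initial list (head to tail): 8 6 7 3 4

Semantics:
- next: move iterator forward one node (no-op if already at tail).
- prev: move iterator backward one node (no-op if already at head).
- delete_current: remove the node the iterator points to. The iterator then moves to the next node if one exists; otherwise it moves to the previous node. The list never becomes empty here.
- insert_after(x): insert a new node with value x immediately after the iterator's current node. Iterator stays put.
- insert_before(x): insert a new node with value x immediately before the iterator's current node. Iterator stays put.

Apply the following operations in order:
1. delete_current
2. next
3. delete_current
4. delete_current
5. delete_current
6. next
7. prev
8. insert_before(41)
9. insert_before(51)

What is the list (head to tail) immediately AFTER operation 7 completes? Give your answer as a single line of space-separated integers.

Answer: 6

Derivation:
After 1 (delete_current): list=[6, 7, 3, 4] cursor@6
After 2 (next): list=[6, 7, 3, 4] cursor@7
After 3 (delete_current): list=[6, 3, 4] cursor@3
After 4 (delete_current): list=[6, 4] cursor@4
After 5 (delete_current): list=[6] cursor@6
After 6 (next): list=[6] cursor@6
After 7 (prev): list=[6] cursor@6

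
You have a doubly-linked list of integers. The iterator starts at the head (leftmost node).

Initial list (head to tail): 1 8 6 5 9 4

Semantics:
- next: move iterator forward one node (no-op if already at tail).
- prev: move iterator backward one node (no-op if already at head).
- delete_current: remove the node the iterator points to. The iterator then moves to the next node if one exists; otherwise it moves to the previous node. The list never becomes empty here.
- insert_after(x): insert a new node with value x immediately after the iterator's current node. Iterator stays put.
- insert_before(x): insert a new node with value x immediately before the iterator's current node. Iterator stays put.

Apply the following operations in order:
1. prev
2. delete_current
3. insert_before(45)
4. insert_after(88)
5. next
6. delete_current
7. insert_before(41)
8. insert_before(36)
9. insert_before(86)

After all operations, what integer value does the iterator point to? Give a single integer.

Answer: 6

Derivation:
After 1 (prev): list=[1, 8, 6, 5, 9, 4] cursor@1
After 2 (delete_current): list=[8, 6, 5, 9, 4] cursor@8
After 3 (insert_before(45)): list=[45, 8, 6, 5, 9, 4] cursor@8
After 4 (insert_after(88)): list=[45, 8, 88, 6, 5, 9, 4] cursor@8
After 5 (next): list=[45, 8, 88, 6, 5, 9, 4] cursor@88
After 6 (delete_current): list=[45, 8, 6, 5, 9, 4] cursor@6
After 7 (insert_before(41)): list=[45, 8, 41, 6, 5, 9, 4] cursor@6
After 8 (insert_before(36)): list=[45, 8, 41, 36, 6, 5, 9, 4] cursor@6
After 9 (insert_before(86)): list=[45, 8, 41, 36, 86, 6, 5, 9, 4] cursor@6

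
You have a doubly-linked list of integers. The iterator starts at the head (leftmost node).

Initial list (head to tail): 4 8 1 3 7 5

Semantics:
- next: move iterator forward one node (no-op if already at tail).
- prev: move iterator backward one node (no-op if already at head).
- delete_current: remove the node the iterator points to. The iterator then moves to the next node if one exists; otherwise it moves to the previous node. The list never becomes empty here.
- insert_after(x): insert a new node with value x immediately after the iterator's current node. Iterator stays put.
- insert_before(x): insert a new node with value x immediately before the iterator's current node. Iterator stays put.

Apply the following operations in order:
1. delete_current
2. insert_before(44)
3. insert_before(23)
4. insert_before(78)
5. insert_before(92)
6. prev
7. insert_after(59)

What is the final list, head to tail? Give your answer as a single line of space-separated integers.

Answer: 44 23 78 92 59 8 1 3 7 5

Derivation:
After 1 (delete_current): list=[8, 1, 3, 7, 5] cursor@8
After 2 (insert_before(44)): list=[44, 8, 1, 3, 7, 5] cursor@8
After 3 (insert_before(23)): list=[44, 23, 8, 1, 3, 7, 5] cursor@8
After 4 (insert_before(78)): list=[44, 23, 78, 8, 1, 3, 7, 5] cursor@8
After 5 (insert_before(92)): list=[44, 23, 78, 92, 8, 1, 3, 7, 5] cursor@8
After 6 (prev): list=[44, 23, 78, 92, 8, 1, 3, 7, 5] cursor@92
After 7 (insert_after(59)): list=[44, 23, 78, 92, 59, 8, 1, 3, 7, 5] cursor@92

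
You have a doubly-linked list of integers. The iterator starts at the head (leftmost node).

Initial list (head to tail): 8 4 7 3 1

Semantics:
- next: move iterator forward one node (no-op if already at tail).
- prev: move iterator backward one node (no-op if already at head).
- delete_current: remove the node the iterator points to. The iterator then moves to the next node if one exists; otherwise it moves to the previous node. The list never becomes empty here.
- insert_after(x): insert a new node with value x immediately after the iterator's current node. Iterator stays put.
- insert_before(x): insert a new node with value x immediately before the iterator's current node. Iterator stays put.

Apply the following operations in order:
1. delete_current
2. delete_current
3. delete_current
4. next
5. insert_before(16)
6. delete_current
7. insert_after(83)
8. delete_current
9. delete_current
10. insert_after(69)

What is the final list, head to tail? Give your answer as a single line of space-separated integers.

Answer: 3 69

Derivation:
After 1 (delete_current): list=[4, 7, 3, 1] cursor@4
After 2 (delete_current): list=[7, 3, 1] cursor@7
After 3 (delete_current): list=[3, 1] cursor@3
After 4 (next): list=[3, 1] cursor@1
After 5 (insert_before(16)): list=[3, 16, 1] cursor@1
After 6 (delete_current): list=[3, 16] cursor@16
After 7 (insert_after(83)): list=[3, 16, 83] cursor@16
After 8 (delete_current): list=[3, 83] cursor@83
After 9 (delete_current): list=[3] cursor@3
After 10 (insert_after(69)): list=[3, 69] cursor@3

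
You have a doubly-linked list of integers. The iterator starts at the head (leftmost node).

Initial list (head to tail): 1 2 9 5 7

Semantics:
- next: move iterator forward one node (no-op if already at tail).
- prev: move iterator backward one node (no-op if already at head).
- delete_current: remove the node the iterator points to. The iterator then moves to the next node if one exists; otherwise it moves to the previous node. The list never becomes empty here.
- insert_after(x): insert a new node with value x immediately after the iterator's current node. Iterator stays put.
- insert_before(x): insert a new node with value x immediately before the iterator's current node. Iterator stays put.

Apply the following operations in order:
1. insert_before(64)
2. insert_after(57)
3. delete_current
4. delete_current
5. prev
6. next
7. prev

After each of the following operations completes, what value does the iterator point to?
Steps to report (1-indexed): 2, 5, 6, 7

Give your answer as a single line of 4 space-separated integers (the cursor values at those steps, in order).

After 1 (insert_before(64)): list=[64, 1, 2, 9, 5, 7] cursor@1
After 2 (insert_after(57)): list=[64, 1, 57, 2, 9, 5, 7] cursor@1
After 3 (delete_current): list=[64, 57, 2, 9, 5, 7] cursor@57
After 4 (delete_current): list=[64, 2, 9, 5, 7] cursor@2
After 5 (prev): list=[64, 2, 9, 5, 7] cursor@64
After 6 (next): list=[64, 2, 9, 5, 7] cursor@2
After 7 (prev): list=[64, 2, 9, 5, 7] cursor@64

Answer: 1 64 2 64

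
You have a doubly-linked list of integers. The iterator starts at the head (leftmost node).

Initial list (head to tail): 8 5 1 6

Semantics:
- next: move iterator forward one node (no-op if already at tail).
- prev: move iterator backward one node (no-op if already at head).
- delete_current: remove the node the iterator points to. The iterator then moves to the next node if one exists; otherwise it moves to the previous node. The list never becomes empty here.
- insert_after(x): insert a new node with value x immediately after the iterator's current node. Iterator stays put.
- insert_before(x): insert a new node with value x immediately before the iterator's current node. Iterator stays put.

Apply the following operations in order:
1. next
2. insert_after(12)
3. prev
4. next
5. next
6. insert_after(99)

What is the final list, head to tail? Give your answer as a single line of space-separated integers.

After 1 (next): list=[8, 5, 1, 6] cursor@5
After 2 (insert_after(12)): list=[8, 5, 12, 1, 6] cursor@5
After 3 (prev): list=[8, 5, 12, 1, 6] cursor@8
After 4 (next): list=[8, 5, 12, 1, 6] cursor@5
After 5 (next): list=[8, 5, 12, 1, 6] cursor@12
After 6 (insert_after(99)): list=[8, 5, 12, 99, 1, 6] cursor@12

Answer: 8 5 12 99 1 6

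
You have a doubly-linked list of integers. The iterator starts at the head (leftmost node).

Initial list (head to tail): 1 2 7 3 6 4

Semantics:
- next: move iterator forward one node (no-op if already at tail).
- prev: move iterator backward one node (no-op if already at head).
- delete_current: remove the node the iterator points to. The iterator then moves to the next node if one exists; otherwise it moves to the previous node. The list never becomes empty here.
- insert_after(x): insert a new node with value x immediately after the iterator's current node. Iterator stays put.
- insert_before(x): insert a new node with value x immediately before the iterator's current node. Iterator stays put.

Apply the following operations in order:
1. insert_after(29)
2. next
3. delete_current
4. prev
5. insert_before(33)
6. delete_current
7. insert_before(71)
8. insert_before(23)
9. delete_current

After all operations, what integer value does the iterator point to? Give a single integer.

Answer: 7

Derivation:
After 1 (insert_after(29)): list=[1, 29, 2, 7, 3, 6, 4] cursor@1
After 2 (next): list=[1, 29, 2, 7, 3, 6, 4] cursor@29
After 3 (delete_current): list=[1, 2, 7, 3, 6, 4] cursor@2
After 4 (prev): list=[1, 2, 7, 3, 6, 4] cursor@1
After 5 (insert_before(33)): list=[33, 1, 2, 7, 3, 6, 4] cursor@1
After 6 (delete_current): list=[33, 2, 7, 3, 6, 4] cursor@2
After 7 (insert_before(71)): list=[33, 71, 2, 7, 3, 6, 4] cursor@2
After 8 (insert_before(23)): list=[33, 71, 23, 2, 7, 3, 6, 4] cursor@2
After 9 (delete_current): list=[33, 71, 23, 7, 3, 6, 4] cursor@7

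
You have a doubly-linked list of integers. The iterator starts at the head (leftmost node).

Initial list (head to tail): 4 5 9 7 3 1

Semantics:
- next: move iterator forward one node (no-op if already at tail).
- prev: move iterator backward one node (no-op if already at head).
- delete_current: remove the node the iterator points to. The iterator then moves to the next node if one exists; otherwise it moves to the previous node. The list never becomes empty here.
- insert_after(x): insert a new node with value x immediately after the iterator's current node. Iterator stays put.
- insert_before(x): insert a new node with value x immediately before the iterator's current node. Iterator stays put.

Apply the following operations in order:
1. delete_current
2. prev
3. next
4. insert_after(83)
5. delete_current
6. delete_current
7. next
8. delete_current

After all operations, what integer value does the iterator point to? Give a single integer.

Answer: 1

Derivation:
After 1 (delete_current): list=[5, 9, 7, 3, 1] cursor@5
After 2 (prev): list=[5, 9, 7, 3, 1] cursor@5
After 3 (next): list=[5, 9, 7, 3, 1] cursor@9
After 4 (insert_after(83)): list=[5, 9, 83, 7, 3, 1] cursor@9
After 5 (delete_current): list=[5, 83, 7, 3, 1] cursor@83
After 6 (delete_current): list=[5, 7, 3, 1] cursor@7
After 7 (next): list=[5, 7, 3, 1] cursor@3
After 8 (delete_current): list=[5, 7, 1] cursor@1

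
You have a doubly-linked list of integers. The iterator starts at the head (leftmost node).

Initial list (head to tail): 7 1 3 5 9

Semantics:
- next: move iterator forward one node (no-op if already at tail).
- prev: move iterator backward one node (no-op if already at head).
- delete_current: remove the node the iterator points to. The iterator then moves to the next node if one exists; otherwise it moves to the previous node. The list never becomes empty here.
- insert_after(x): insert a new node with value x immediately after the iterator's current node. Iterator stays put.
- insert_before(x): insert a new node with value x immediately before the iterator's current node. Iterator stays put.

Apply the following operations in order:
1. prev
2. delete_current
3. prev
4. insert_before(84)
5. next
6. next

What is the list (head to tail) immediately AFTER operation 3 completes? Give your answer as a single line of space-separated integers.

After 1 (prev): list=[7, 1, 3, 5, 9] cursor@7
After 2 (delete_current): list=[1, 3, 5, 9] cursor@1
After 3 (prev): list=[1, 3, 5, 9] cursor@1

Answer: 1 3 5 9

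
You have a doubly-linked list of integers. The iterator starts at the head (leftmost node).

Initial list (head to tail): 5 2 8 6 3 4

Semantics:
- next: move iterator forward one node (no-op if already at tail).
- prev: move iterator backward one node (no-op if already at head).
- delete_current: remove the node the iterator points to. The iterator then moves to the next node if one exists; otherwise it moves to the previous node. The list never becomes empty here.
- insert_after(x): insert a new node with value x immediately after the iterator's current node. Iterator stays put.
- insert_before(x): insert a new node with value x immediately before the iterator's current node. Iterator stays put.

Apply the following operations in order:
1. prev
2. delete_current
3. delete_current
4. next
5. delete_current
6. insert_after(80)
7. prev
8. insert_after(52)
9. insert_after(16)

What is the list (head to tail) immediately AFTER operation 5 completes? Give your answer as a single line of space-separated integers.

Answer: 8 3 4

Derivation:
After 1 (prev): list=[5, 2, 8, 6, 3, 4] cursor@5
After 2 (delete_current): list=[2, 8, 6, 3, 4] cursor@2
After 3 (delete_current): list=[8, 6, 3, 4] cursor@8
After 4 (next): list=[8, 6, 3, 4] cursor@6
After 5 (delete_current): list=[8, 3, 4] cursor@3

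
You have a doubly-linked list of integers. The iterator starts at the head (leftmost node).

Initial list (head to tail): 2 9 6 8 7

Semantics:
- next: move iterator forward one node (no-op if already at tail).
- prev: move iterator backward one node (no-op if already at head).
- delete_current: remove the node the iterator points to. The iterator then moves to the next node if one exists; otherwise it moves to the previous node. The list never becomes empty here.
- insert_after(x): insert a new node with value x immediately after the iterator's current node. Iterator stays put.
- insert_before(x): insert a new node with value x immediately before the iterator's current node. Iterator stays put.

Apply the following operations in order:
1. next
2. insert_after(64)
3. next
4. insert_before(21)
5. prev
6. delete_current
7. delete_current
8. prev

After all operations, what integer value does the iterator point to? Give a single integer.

Answer: 9

Derivation:
After 1 (next): list=[2, 9, 6, 8, 7] cursor@9
After 2 (insert_after(64)): list=[2, 9, 64, 6, 8, 7] cursor@9
After 3 (next): list=[2, 9, 64, 6, 8, 7] cursor@64
After 4 (insert_before(21)): list=[2, 9, 21, 64, 6, 8, 7] cursor@64
After 5 (prev): list=[2, 9, 21, 64, 6, 8, 7] cursor@21
After 6 (delete_current): list=[2, 9, 64, 6, 8, 7] cursor@64
After 7 (delete_current): list=[2, 9, 6, 8, 7] cursor@6
After 8 (prev): list=[2, 9, 6, 8, 7] cursor@9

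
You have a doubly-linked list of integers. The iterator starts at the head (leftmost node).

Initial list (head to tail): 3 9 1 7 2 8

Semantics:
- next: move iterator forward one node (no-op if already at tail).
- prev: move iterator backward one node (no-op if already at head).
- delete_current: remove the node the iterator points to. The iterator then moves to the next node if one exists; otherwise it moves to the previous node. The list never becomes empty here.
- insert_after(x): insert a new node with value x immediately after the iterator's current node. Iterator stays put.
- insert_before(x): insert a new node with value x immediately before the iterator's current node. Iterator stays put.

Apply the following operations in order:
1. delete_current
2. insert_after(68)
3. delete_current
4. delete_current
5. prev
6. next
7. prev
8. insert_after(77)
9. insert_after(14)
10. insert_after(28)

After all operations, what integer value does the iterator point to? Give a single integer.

After 1 (delete_current): list=[9, 1, 7, 2, 8] cursor@9
After 2 (insert_after(68)): list=[9, 68, 1, 7, 2, 8] cursor@9
After 3 (delete_current): list=[68, 1, 7, 2, 8] cursor@68
After 4 (delete_current): list=[1, 7, 2, 8] cursor@1
After 5 (prev): list=[1, 7, 2, 8] cursor@1
After 6 (next): list=[1, 7, 2, 8] cursor@7
After 7 (prev): list=[1, 7, 2, 8] cursor@1
After 8 (insert_after(77)): list=[1, 77, 7, 2, 8] cursor@1
After 9 (insert_after(14)): list=[1, 14, 77, 7, 2, 8] cursor@1
After 10 (insert_after(28)): list=[1, 28, 14, 77, 7, 2, 8] cursor@1

Answer: 1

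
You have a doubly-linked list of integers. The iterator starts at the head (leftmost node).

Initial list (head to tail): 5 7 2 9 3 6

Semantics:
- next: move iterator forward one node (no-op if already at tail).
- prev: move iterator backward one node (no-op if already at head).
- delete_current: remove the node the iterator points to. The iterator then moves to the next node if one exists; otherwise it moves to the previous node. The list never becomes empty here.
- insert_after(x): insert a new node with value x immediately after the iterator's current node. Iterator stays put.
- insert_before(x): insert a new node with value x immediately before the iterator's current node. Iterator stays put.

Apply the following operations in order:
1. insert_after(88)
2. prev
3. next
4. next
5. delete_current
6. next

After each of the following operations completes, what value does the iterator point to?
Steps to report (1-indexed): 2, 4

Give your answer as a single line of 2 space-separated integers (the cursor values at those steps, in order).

After 1 (insert_after(88)): list=[5, 88, 7, 2, 9, 3, 6] cursor@5
After 2 (prev): list=[5, 88, 7, 2, 9, 3, 6] cursor@5
After 3 (next): list=[5, 88, 7, 2, 9, 3, 6] cursor@88
After 4 (next): list=[5, 88, 7, 2, 9, 3, 6] cursor@7
After 5 (delete_current): list=[5, 88, 2, 9, 3, 6] cursor@2
After 6 (next): list=[5, 88, 2, 9, 3, 6] cursor@9

Answer: 5 7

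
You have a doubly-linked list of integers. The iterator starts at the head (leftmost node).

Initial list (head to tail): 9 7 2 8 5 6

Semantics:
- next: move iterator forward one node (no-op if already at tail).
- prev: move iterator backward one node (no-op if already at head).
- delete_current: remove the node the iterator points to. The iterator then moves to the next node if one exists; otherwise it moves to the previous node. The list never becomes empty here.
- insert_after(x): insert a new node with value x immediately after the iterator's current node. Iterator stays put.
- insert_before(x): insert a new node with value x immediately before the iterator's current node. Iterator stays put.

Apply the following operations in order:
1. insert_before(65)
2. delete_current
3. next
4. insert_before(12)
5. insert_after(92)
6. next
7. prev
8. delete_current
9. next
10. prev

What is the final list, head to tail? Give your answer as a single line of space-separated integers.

After 1 (insert_before(65)): list=[65, 9, 7, 2, 8, 5, 6] cursor@9
After 2 (delete_current): list=[65, 7, 2, 8, 5, 6] cursor@7
After 3 (next): list=[65, 7, 2, 8, 5, 6] cursor@2
After 4 (insert_before(12)): list=[65, 7, 12, 2, 8, 5, 6] cursor@2
After 5 (insert_after(92)): list=[65, 7, 12, 2, 92, 8, 5, 6] cursor@2
After 6 (next): list=[65, 7, 12, 2, 92, 8, 5, 6] cursor@92
After 7 (prev): list=[65, 7, 12, 2, 92, 8, 5, 6] cursor@2
After 8 (delete_current): list=[65, 7, 12, 92, 8, 5, 6] cursor@92
After 9 (next): list=[65, 7, 12, 92, 8, 5, 6] cursor@8
After 10 (prev): list=[65, 7, 12, 92, 8, 5, 6] cursor@92

Answer: 65 7 12 92 8 5 6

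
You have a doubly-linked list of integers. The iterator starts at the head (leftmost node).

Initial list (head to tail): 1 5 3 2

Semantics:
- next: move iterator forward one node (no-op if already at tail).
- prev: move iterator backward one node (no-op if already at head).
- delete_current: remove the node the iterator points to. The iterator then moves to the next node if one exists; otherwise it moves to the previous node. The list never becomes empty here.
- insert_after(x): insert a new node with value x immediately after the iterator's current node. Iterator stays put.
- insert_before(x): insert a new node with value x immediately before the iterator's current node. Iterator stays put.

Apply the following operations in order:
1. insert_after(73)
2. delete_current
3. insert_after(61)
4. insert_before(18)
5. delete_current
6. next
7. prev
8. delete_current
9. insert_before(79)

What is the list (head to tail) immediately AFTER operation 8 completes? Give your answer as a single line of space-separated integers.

Answer: 18 5 3 2

Derivation:
After 1 (insert_after(73)): list=[1, 73, 5, 3, 2] cursor@1
After 2 (delete_current): list=[73, 5, 3, 2] cursor@73
After 3 (insert_after(61)): list=[73, 61, 5, 3, 2] cursor@73
After 4 (insert_before(18)): list=[18, 73, 61, 5, 3, 2] cursor@73
After 5 (delete_current): list=[18, 61, 5, 3, 2] cursor@61
After 6 (next): list=[18, 61, 5, 3, 2] cursor@5
After 7 (prev): list=[18, 61, 5, 3, 2] cursor@61
After 8 (delete_current): list=[18, 5, 3, 2] cursor@5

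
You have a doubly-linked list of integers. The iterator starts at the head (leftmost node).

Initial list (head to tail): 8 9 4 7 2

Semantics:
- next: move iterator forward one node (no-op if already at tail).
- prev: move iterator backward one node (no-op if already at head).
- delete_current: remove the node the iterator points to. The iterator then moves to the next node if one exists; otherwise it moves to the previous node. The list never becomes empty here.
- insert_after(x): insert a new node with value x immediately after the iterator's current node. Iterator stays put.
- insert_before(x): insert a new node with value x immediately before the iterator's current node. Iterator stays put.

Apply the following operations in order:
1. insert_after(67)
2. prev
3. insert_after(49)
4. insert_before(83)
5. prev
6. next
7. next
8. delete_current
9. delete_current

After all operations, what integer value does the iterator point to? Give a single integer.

Answer: 9

Derivation:
After 1 (insert_after(67)): list=[8, 67, 9, 4, 7, 2] cursor@8
After 2 (prev): list=[8, 67, 9, 4, 7, 2] cursor@8
After 3 (insert_after(49)): list=[8, 49, 67, 9, 4, 7, 2] cursor@8
After 4 (insert_before(83)): list=[83, 8, 49, 67, 9, 4, 7, 2] cursor@8
After 5 (prev): list=[83, 8, 49, 67, 9, 4, 7, 2] cursor@83
After 6 (next): list=[83, 8, 49, 67, 9, 4, 7, 2] cursor@8
After 7 (next): list=[83, 8, 49, 67, 9, 4, 7, 2] cursor@49
After 8 (delete_current): list=[83, 8, 67, 9, 4, 7, 2] cursor@67
After 9 (delete_current): list=[83, 8, 9, 4, 7, 2] cursor@9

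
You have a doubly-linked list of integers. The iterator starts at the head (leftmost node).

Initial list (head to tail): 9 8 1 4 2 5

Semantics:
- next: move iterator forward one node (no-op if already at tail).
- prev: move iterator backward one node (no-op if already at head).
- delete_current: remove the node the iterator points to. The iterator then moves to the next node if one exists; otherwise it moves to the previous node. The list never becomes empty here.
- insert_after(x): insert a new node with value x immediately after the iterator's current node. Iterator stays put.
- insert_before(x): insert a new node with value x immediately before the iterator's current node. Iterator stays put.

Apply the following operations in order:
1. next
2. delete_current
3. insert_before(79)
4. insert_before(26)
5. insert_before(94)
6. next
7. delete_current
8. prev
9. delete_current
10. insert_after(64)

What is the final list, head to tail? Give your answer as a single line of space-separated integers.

After 1 (next): list=[9, 8, 1, 4, 2, 5] cursor@8
After 2 (delete_current): list=[9, 1, 4, 2, 5] cursor@1
After 3 (insert_before(79)): list=[9, 79, 1, 4, 2, 5] cursor@1
After 4 (insert_before(26)): list=[9, 79, 26, 1, 4, 2, 5] cursor@1
After 5 (insert_before(94)): list=[9, 79, 26, 94, 1, 4, 2, 5] cursor@1
After 6 (next): list=[9, 79, 26, 94, 1, 4, 2, 5] cursor@4
After 7 (delete_current): list=[9, 79, 26, 94, 1, 2, 5] cursor@2
After 8 (prev): list=[9, 79, 26, 94, 1, 2, 5] cursor@1
After 9 (delete_current): list=[9, 79, 26, 94, 2, 5] cursor@2
After 10 (insert_after(64)): list=[9, 79, 26, 94, 2, 64, 5] cursor@2

Answer: 9 79 26 94 2 64 5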